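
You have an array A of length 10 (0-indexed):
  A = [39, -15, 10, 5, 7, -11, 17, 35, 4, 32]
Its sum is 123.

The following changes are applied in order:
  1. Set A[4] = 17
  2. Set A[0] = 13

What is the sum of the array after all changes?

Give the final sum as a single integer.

Initial sum: 123
Change 1: A[4] 7 -> 17, delta = 10, sum = 133
Change 2: A[0] 39 -> 13, delta = -26, sum = 107

Answer: 107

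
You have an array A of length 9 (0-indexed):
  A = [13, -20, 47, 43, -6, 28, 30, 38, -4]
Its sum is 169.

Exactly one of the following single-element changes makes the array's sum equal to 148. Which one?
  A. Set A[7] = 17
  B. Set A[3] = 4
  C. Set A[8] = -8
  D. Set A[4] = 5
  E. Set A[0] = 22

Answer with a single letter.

Option A: A[7] 38->17, delta=-21, new_sum=169+(-21)=148 <-- matches target
Option B: A[3] 43->4, delta=-39, new_sum=169+(-39)=130
Option C: A[8] -4->-8, delta=-4, new_sum=169+(-4)=165
Option D: A[4] -6->5, delta=11, new_sum=169+(11)=180
Option E: A[0] 13->22, delta=9, new_sum=169+(9)=178

Answer: A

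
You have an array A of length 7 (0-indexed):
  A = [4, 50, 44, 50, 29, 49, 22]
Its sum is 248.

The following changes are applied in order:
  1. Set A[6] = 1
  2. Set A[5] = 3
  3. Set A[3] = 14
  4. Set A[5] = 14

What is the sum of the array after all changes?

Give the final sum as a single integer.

Answer: 156

Derivation:
Initial sum: 248
Change 1: A[6] 22 -> 1, delta = -21, sum = 227
Change 2: A[5] 49 -> 3, delta = -46, sum = 181
Change 3: A[3] 50 -> 14, delta = -36, sum = 145
Change 4: A[5] 3 -> 14, delta = 11, sum = 156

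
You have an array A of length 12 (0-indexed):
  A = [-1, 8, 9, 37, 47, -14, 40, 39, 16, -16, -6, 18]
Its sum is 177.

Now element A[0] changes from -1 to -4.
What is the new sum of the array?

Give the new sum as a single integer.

Old value at index 0: -1
New value at index 0: -4
Delta = -4 - -1 = -3
New sum = old_sum + delta = 177 + (-3) = 174

Answer: 174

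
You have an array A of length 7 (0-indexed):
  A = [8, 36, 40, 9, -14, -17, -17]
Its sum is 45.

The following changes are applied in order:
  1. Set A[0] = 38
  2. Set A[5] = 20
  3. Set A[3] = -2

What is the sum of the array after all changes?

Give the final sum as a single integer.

Initial sum: 45
Change 1: A[0] 8 -> 38, delta = 30, sum = 75
Change 2: A[5] -17 -> 20, delta = 37, sum = 112
Change 3: A[3] 9 -> -2, delta = -11, sum = 101

Answer: 101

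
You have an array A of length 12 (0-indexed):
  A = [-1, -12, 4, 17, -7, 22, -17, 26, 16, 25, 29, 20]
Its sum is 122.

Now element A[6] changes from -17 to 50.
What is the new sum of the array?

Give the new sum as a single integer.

Old value at index 6: -17
New value at index 6: 50
Delta = 50 - -17 = 67
New sum = old_sum + delta = 122 + (67) = 189

Answer: 189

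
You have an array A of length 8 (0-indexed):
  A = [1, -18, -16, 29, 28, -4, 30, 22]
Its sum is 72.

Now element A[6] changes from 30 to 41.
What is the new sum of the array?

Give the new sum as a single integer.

Old value at index 6: 30
New value at index 6: 41
Delta = 41 - 30 = 11
New sum = old_sum + delta = 72 + (11) = 83

Answer: 83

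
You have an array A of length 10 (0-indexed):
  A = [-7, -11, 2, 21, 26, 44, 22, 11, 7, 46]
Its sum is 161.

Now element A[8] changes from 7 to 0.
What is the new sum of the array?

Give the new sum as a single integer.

Old value at index 8: 7
New value at index 8: 0
Delta = 0 - 7 = -7
New sum = old_sum + delta = 161 + (-7) = 154

Answer: 154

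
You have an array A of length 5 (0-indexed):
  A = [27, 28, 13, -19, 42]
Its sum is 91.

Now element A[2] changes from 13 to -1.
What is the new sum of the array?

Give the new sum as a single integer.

Old value at index 2: 13
New value at index 2: -1
Delta = -1 - 13 = -14
New sum = old_sum + delta = 91 + (-14) = 77

Answer: 77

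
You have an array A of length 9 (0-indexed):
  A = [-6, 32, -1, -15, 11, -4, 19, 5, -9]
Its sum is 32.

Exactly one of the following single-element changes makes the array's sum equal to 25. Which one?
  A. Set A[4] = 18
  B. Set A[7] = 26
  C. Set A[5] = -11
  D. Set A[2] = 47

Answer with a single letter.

Option A: A[4] 11->18, delta=7, new_sum=32+(7)=39
Option B: A[7] 5->26, delta=21, new_sum=32+(21)=53
Option C: A[5] -4->-11, delta=-7, new_sum=32+(-7)=25 <-- matches target
Option D: A[2] -1->47, delta=48, new_sum=32+(48)=80

Answer: C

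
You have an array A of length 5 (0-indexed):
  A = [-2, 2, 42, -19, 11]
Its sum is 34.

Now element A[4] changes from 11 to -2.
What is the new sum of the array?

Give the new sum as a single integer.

Answer: 21

Derivation:
Old value at index 4: 11
New value at index 4: -2
Delta = -2 - 11 = -13
New sum = old_sum + delta = 34 + (-13) = 21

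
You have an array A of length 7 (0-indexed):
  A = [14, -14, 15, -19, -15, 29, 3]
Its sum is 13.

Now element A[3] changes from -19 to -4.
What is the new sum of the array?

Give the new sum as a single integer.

Old value at index 3: -19
New value at index 3: -4
Delta = -4 - -19 = 15
New sum = old_sum + delta = 13 + (15) = 28

Answer: 28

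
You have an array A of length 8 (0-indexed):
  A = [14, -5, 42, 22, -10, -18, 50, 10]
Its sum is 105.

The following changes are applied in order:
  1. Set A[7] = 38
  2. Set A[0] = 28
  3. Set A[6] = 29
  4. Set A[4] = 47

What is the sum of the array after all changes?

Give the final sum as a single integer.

Answer: 183

Derivation:
Initial sum: 105
Change 1: A[7] 10 -> 38, delta = 28, sum = 133
Change 2: A[0] 14 -> 28, delta = 14, sum = 147
Change 3: A[6] 50 -> 29, delta = -21, sum = 126
Change 4: A[4] -10 -> 47, delta = 57, sum = 183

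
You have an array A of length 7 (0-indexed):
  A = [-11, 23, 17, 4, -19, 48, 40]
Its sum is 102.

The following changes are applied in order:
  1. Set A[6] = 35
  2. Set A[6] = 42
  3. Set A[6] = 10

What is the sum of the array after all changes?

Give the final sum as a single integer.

Initial sum: 102
Change 1: A[6] 40 -> 35, delta = -5, sum = 97
Change 2: A[6] 35 -> 42, delta = 7, sum = 104
Change 3: A[6] 42 -> 10, delta = -32, sum = 72

Answer: 72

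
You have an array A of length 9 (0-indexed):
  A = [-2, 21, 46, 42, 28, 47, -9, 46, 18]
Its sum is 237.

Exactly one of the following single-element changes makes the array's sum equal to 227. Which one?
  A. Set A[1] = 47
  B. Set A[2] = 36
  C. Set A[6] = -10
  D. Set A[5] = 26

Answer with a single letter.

Answer: B

Derivation:
Option A: A[1] 21->47, delta=26, new_sum=237+(26)=263
Option B: A[2] 46->36, delta=-10, new_sum=237+(-10)=227 <-- matches target
Option C: A[6] -9->-10, delta=-1, new_sum=237+(-1)=236
Option D: A[5] 47->26, delta=-21, new_sum=237+(-21)=216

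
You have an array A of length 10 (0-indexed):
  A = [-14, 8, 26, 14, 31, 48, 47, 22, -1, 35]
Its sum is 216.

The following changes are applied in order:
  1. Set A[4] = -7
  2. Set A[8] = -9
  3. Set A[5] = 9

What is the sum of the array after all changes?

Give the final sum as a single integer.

Initial sum: 216
Change 1: A[4] 31 -> -7, delta = -38, sum = 178
Change 2: A[8] -1 -> -9, delta = -8, sum = 170
Change 3: A[5] 48 -> 9, delta = -39, sum = 131

Answer: 131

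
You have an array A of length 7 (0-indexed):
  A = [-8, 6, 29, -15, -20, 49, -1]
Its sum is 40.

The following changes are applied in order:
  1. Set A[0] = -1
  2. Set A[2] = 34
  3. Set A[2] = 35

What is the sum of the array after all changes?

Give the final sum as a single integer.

Answer: 53

Derivation:
Initial sum: 40
Change 1: A[0] -8 -> -1, delta = 7, sum = 47
Change 2: A[2] 29 -> 34, delta = 5, sum = 52
Change 3: A[2] 34 -> 35, delta = 1, sum = 53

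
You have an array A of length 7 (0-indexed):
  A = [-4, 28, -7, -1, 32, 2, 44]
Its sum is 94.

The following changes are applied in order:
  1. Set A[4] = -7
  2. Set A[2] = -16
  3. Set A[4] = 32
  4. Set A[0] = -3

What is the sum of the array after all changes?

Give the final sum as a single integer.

Answer: 86

Derivation:
Initial sum: 94
Change 1: A[4] 32 -> -7, delta = -39, sum = 55
Change 2: A[2] -7 -> -16, delta = -9, sum = 46
Change 3: A[4] -7 -> 32, delta = 39, sum = 85
Change 4: A[0] -4 -> -3, delta = 1, sum = 86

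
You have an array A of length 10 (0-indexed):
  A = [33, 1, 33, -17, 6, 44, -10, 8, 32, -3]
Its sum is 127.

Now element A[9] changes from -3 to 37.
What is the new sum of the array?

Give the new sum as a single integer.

Answer: 167

Derivation:
Old value at index 9: -3
New value at index 9: 37
Delta = 37 - -3 = 40
New sum = old_sum + delta = 127 + (40) = 167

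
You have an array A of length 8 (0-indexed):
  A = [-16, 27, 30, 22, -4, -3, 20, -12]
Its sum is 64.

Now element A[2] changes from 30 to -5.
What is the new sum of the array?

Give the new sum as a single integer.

Answer: 29

Derivation:
Old value at index 2: 30
New value at index 2: -5
Delta = -5 - 30 = -35
New sum = old_sum + delta = 64 + (-35) = 29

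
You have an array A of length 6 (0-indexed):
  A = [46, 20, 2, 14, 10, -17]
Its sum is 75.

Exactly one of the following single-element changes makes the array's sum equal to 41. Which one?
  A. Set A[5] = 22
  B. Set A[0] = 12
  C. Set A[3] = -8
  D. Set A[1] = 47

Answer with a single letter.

Answer: B

Derivation:
Option A: A[5] -17->22, delta=39, new_sum=75+(39)=114
Option B: A[0] 46->12, delta=-34, new_sum=75+(-34)=41 <-- matches target
Option C: A[3] 14->-8, delta=-22, new_sum=75+(-22)=53
Option D: A[1] 20->47, delta=27, new_sum=75+(27)=102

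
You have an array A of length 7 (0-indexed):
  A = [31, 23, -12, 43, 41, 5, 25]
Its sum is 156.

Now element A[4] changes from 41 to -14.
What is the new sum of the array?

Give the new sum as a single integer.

Answer: 101

Derivation:
Old value at index 4: 41
New value at index 4: -14
Delta = -14 - 41 = -55
New sum = old_sum + delta = 156 + (-55) = 101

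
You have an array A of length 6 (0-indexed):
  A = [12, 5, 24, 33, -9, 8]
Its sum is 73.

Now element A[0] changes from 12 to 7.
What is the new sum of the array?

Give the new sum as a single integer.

Old value at index 0: 12
New value at index 0: 7
Delta = 7 - 12 = -5
New sum = old_sum + delta = 73 + (-5) = 68

Answer: 68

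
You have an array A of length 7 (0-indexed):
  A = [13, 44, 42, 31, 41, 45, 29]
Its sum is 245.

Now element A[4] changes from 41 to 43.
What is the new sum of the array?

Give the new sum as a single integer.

Old value at index 4: 41
New value at index 4: 43
Delta = 43 - 41 = 2
New sum = old_sum + delta = 245 + (2) = 247

Answer: 247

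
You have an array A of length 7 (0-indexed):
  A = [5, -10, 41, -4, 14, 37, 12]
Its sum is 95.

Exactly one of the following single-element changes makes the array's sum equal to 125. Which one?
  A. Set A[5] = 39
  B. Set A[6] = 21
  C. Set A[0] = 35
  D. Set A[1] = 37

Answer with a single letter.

Option A: A[5] 37->39, delta=2, new_sum=95+(2)=97
Option B: A[6] 12->21, delta=9, new_sum=95+(9)=104
Option C: A[0] 5->35, delta=30, new_sum=95+(30)=125 <-- matches target
Option D: A[1] -10->37, delta=47, new_sum=95+(47)=142

Answer: C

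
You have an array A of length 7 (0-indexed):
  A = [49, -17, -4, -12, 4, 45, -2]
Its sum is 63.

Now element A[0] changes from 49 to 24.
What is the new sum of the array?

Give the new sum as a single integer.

Old value at index 0: 49
New value at index 0: 24
Delta = 24 - 49 = -25
New sum = old_sum + delta = 63 + (-25) = 38

Answer: 38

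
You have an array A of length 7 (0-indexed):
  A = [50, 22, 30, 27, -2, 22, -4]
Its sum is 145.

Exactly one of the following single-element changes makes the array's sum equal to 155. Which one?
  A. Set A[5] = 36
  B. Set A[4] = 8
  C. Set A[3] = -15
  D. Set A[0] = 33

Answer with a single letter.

Answer: B

Derivation:
Option A: A[5] 22->36, delta=14, new_sum=145+(14)=159
Option B: A[4] -2->8, delta=10, new_sum=145+(10)=155 <-- matches target
Option C: A[3] 27->-15, delta=-42, new_sum=145+(-42)=103
Option D: A[0] 50->33, delta=-17, new_sum=145+(-17)=128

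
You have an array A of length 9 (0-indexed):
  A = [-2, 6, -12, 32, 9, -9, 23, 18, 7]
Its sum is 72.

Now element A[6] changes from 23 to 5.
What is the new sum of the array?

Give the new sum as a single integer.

Answer: 54

Derivation:
Old value at index 6: 23
New value at index 6: 5
Delta = 5 - 23 = -18
New sum = old_sum + delta = 72 + (-18) = 54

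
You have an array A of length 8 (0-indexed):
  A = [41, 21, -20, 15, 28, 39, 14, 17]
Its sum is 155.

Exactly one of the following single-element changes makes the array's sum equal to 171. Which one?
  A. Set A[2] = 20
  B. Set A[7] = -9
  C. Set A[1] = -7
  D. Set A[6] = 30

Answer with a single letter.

Answer: D

Derivation:
Option A: A[2] -20->20, delta=40, new_sum=155+(40)=195
Option B: A[7] 17->-9, delta=-26, new_sum=155+(-26)=129
Option C: A[1] 21->-7, delta=-28, new_sum=155+(-28)=127
Option D: A[6] 14->30, delta=16, new_sum=155+(16)=171 <-- matches target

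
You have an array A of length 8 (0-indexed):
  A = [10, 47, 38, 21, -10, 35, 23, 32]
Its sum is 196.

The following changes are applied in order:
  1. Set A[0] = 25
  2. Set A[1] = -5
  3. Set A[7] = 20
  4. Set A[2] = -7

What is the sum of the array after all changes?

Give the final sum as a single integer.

Answer: 102

Derivation:
Initial sum: 196
Change 1: A[0] 10 -> 25, delta = 15, sum = 211
Change 2: A[1] 47 -> -5, delta = -52, sum = 159
Change 3: A[7] 32 -> 20, delta = -12, sum = 147
Change 4: A[2] 38 -> -7, delta = -45, sum = 102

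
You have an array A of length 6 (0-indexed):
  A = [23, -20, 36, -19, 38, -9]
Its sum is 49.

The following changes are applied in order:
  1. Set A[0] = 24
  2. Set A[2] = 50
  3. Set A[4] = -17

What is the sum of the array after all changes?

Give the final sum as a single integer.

Initial sum: 49
Change 1: A[0] 23 -> 24, delta = 1, sum = 50
Change 2: A[2] 36 -> 50, delta = 14, sum = 64
Change 3: A[4] 38 -> -17, delta = -55, sum = 9

Answer: 9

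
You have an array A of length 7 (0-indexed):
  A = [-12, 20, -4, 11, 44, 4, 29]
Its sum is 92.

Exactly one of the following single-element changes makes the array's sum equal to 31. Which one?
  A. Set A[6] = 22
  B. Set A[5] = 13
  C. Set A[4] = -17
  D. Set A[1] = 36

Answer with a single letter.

Option A: A[6] 29->22, delta=-7, new_sum=92+(-7)=85
Option B: A[5] 4->13, delta=9, new_sum=92+(9)=101
Option C: A[4] 44->-17, delta=-61, new_sum=92+(-61)=31 <-- matches target
Option D: A[1] 20->36, delta=16, new_sum=92+(16)=108

Answer: C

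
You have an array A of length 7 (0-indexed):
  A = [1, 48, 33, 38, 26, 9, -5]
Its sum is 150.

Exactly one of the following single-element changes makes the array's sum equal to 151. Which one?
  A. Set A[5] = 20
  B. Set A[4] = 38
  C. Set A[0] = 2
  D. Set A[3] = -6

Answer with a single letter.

Answer: C

Derivation:
Option A: A[5] 9->20, delta=11, new_sum=150+(11)=161
Option B: A[4] 26->38, delta=12, new_sum=150+(12)=162
Option C: A[0] 1->2, delta=1, new_sum=150+(1)=151 <-- matches target
Option D: A[3] 38->-6, delta=-44, new_sum=150+(-44)=106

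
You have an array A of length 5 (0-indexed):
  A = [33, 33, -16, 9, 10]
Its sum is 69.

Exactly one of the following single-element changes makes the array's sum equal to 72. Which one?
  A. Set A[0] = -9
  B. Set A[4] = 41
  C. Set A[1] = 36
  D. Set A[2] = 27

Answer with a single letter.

Answer: C

Derivation:
Option A: A[0] 33->-9, delta=-42, new_sum=69+(-42)=27
Option B: A[4] 10->41, delta=31, new_sum=69+(31)=100
Option C: A[1] 33->36, delta=3, new_sum=69+(3)=72 <-- matches target
Option D: A[2] -16->27, delta=43, new_sum=69+(43)=112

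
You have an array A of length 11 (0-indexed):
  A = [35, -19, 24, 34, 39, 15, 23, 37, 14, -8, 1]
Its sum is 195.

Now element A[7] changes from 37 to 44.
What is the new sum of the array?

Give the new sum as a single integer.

Answer: 202

Derivation:
Old value at index 7: 37
New value at index 7: 44
Delta = 44 - 37 = 7
New sum = old_sum + delta = 195 + (7) = 202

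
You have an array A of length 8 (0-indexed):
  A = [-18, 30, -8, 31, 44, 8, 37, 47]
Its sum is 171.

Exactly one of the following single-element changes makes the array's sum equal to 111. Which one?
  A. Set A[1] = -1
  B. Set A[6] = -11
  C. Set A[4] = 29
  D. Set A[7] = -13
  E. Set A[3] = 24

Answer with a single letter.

Option A: A[1] 30->-1, delta=-31, new_sum=171+(-31)=140
Option B: A[6] 37->-11, delta=-48, new_sum=171+(-48)=123
Option C: A[4] 44->29, delta=-15, new_sum=171+(-15)=156
Option D: A[7] 47->-13, delta=-60, new_sum=171+(-60)=111 <-- matches target
Option E: A[3] 31->24, delta=-7, new_sum=171+(-7)=164

Answer: D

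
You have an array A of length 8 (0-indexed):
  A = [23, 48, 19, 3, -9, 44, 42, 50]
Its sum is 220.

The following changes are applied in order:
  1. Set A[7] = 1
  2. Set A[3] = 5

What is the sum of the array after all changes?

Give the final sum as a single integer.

Initial sum: 220
Change 1: A[7] 50 -> 1, delta = -49, sum = 171
Change 2: A[3] 3 -> 5, delta = 2, sum = 173

Answer: 173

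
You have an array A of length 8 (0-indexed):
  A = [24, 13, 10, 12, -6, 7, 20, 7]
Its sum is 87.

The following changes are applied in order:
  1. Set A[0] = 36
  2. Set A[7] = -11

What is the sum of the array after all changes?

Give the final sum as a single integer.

Answer: 81

Derivation:
Initial sum: 87
Change 1: A[0] 24 -> 36, delta = 12, sum = 99
Change 2: A[7] 7 -> -11, delta = -18, sum = 81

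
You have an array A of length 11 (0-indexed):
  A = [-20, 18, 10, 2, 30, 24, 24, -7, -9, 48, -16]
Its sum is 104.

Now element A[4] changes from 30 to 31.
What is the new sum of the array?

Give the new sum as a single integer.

Old value at index 4: 30
New value at index 4: 31
Delta = 31 - 30 = 1
New sum = old_sum + delta = 104 + (1) = 105

Answer: 105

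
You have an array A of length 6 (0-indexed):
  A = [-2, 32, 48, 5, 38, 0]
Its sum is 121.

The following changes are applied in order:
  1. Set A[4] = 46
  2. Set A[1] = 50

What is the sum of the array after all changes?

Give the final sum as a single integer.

Initial sum: 121
Change 1: A[4] 38 -> 46, delta = 8, sum = 129
Change 2: A[1] 32 -> 50, delta = 18, sum = 147

Answer: 147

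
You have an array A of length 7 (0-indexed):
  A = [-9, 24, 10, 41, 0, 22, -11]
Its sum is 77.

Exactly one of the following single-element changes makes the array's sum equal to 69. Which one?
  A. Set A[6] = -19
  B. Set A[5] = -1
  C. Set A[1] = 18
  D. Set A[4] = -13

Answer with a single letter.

Option A: A[6] -11->-19, delta=-8, new_sum=77+(-8)=69 <-- matches target
Option B: A[5] 22->-1, delta=-23, new_sum=77+(-23)=54
Option C: A[1] 24->18, delta=-6, new_sum=77+(-6)=71
Option D: A[4] 0->-13, delta=-13, new_sum=77+(-13)=64

Answer: A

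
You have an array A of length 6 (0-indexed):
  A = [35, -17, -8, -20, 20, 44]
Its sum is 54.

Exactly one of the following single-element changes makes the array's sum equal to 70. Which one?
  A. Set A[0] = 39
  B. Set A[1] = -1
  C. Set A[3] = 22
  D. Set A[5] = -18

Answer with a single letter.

Option A: A[0] 35->39, delta=4, new_sum=54+(4)=58
Option B: A[1] -17->-1, delta=16, new_sum=54+(16)=70 <-- matches target
Option C: A[3] -20->22, delta=42, new_sum=54+(42)=96
Option D: A[5] 44->-18, delta=-62, new_sum=54+(-62)=-8

Answer: B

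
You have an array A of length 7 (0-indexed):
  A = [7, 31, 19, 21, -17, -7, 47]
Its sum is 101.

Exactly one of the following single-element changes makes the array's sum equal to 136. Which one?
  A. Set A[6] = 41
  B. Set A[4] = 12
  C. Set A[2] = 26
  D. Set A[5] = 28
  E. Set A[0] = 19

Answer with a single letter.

Option A: A[6] 47->41, delta=-6, new_sum=101+(-6)=95
Option B: A[4] -17->12, delta=29, new_sum=101+(29)=130
Option C: A[2] 19->26, delta=7, new_sum=101+(7)=108
Option D: A[5] -7->28, delta=35, new_sum=101+(35)=136 <-- matches target
Option E: A[0] 7->19, delta=12, new_sum=101+(12)=113

Answer: D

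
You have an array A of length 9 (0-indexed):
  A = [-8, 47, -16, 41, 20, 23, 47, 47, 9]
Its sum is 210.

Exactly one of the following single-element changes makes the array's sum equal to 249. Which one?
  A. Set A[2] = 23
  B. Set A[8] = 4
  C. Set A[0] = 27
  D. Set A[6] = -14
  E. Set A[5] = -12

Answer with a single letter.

Option A: A[2] -16->23, delta=39, new_sum=210+(39)=249 <-- matches target
Option B: A[8] 9->4, delta=-5, new_sum=210+(-5)=205
Option C: A[0] -8->27, delta=35, new_sum=210+(35)=245
Option D: A[6] 47->-14, delta=-61, new_sum=210+(-61)=149
Option E: A[5] 23->-12, delta=-35, new_sum=210+(-35)=175

Answer: A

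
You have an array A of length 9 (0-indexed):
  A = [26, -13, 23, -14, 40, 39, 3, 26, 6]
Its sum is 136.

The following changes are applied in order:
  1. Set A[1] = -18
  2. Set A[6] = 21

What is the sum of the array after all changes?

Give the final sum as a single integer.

Answer: 149

Derivation:
Initial sum: 136
Change 1: A[1] -13 -> -18, delta = -5, sum = 131
Change 2: A[6] 3 -> 21, delta = 18, sum = 149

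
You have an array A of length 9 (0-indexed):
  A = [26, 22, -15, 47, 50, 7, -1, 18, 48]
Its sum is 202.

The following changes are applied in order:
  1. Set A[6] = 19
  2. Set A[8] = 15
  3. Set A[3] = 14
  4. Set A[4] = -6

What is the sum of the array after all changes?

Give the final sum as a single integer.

Answer: 100

Derivation:
Initial sum: 202
Change 1: A[6] -1 -> 19, delta = 20, sum = 222
Change 2: A[8] 48 -> 15, delta = -33, sum = 189
Change 3: A[3] 47 -> 14, delta = -33, sum = 156
Change 4: A[4] 50 -> -6, delta = -56, sum = 100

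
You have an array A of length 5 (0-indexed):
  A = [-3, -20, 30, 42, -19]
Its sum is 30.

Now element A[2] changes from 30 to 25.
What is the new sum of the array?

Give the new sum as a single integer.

Answer: 25

Derivation:
Old value at index 2: 30
New value at index 2: 25
Delta = 25 - 30 = -5
New sum = old_sum + delta = 30 + (-5) = 25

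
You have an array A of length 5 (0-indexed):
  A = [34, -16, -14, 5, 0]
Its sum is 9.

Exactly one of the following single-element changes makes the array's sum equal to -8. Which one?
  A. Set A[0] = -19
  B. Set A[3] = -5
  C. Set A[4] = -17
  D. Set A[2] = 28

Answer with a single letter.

Answer: C

Derivation:
Option A: A[0] 34->-19, delta=-53, new_sum=9+(-53)=-44
Option B: A[3] 5->-5, delta=-10, new_sum=9+(-10)=-1
Option C: A[4] 0->-17, delta=-17, new_sum=9+(-17)=-8 <-- matches target
Option D: A[2] -14->28, delta=42, new_sum=9+(42)=51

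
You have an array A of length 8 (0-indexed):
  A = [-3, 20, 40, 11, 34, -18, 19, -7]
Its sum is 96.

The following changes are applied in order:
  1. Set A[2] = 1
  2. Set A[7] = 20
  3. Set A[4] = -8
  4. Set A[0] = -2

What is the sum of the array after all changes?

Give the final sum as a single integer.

Initial sum: 96
Change 1: A[2] 40 -> 1, delta = -39, sum = 57
Change 2: A[7] -7 -> 20, delta = 27, sum = 84
Change 3: A[4] 34 -> -8, delta = -42, sum = 42
Change 4: A[0] -3 -> -2, delta = 1, sum = 43

Answer: 43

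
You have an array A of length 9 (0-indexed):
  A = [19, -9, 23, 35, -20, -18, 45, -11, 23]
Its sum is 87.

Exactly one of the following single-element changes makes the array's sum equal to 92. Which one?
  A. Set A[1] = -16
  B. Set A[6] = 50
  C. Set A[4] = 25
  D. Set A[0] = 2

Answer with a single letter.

Option A: A[1] -9->-16, delta=-7, new_sum=87+(-7)=80
Option B: A[6] 45->50, delta=5, new_sum=87+(5)=92 <-- matches target
Option C: A[4] -20->25, delta=45, new_sum=87+(45)=132
Option D: A[0] 19->2, delta=-17, new_sum=87+(-17)=70

Answer: B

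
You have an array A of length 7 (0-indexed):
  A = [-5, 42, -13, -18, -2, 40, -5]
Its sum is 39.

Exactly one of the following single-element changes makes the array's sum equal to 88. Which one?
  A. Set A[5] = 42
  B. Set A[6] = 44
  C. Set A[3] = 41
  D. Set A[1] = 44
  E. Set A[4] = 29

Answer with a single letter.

Answer: B

Derivation:
Option A: A[5] 40->42, delta=2, new_sum=39+(2)=41
Option B: A[6] -5->44, delta=49, new_sum=39+(49)=88 <-- matches target
Option C: A[3] -18->41, delta=59, new_sum=39+(59)=98
Option D: A[1] 42->44, delta=2, new_sum=39+(2)=41
Option E: A[4] -2->29, delta=31, new_sum=39+(31)=70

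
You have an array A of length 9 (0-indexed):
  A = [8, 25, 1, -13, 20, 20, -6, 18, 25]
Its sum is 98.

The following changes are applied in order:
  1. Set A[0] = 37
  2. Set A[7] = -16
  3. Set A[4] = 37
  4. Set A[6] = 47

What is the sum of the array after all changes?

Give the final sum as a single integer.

Answer: 163

Derivation:
Initial sum: 98
Change 1: A[0] 8 -> 37, delta = 29, sum = 127
Change 2: A[7] 18 -> -16, delta = -34, sum = 93
Change 3: A[4] 20 -> 37, delta = 17, sum = 110
Change 4: A[6] -6 -> 47, delta = 53, sum = 163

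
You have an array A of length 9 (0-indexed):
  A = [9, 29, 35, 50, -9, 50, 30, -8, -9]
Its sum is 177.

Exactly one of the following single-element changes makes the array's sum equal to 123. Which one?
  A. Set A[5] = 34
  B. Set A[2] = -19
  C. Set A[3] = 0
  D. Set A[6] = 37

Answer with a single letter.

Option A: A[5] 50->34, delta=-16, new_sum=177+(-16)=161
Option B: A[2] 35->-19, delta=-54, new_sum=177+(-54)=123 <-- matches target
Option C: A[3] 50->0, delta=-50, new_sum=177+(-50)=127
Option D: A[6] 30->37, delta=7, new_sum=177+(7)=184

Answer: B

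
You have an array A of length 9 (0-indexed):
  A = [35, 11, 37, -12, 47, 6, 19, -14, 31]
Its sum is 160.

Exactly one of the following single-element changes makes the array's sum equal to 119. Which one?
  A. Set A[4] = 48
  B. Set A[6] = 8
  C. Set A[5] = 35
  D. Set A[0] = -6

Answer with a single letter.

Option A: A[4] 47->48, delta=1, new_sum=160+(1)=161
Option B: A[6] 19->8, delta=-11, new_sum=160+(-11)=149
Option C: A[5] 6->35, delta=29, new_sum=160+(29)=189
Option D: A[0] 35->-6, delta=-41, new_sum=160+(-41)=119 <-- matches target

Answer: D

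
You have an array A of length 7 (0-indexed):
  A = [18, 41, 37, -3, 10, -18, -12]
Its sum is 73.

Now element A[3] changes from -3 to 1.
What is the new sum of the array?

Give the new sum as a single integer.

Old value at index 3: -3
New value at index 3: 1
Delta = 1 - -3 = 4
New sum = old_sum + delta = 73 + (4) = 77

Answer: 77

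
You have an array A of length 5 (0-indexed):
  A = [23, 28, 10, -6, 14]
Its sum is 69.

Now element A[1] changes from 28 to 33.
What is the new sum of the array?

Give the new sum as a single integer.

Answer: 74

Derivation:
Old value at index 1: 28
New value at index 1: 33
Delta = 33 - 28 = 5
New sum = old_sum + delta = 69 + (5) = 74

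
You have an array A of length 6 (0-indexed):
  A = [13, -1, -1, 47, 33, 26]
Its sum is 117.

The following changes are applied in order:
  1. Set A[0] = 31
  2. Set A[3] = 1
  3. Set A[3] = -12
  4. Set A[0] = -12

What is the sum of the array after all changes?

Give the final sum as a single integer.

Answer: 33

Derivation:
Initial sum: 117
Change 1: A[0] 13 -> 31, delta = 18, sum = 135
Change 2: A[3] 47 -> 1, delta = -46, sum = 89
Change 3: A[3] 1 -> -12, delta = -13, sum = 76
Change 4: A[0] 31 -> -12, delta = -43, sum = 33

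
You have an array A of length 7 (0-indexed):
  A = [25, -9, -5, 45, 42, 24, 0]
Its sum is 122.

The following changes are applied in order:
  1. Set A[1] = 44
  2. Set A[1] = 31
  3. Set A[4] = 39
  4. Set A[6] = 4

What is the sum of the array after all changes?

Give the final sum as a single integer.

Initial sum: 122
Change 1: A[1] -9 -> 44, delta = 53, sum = 175
Change 2: A[1] 44 -> 31, delta = -13, sum = 162
Change 3: A[4] 42 -> 39, delta = -3, sum = 159
Change 4: A[6] 0 -> 4, delta = 4, sum = 163

Answer: 163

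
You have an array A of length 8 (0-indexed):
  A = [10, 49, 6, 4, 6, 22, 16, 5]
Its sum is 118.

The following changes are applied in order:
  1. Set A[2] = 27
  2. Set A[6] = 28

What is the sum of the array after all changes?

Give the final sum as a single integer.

Answer: 151

Derivation:
Initial sum: 118
Change 1: A[2] 6 -> 27, delta = 21, sum = 139
Change 2: A[6] 16 -> 28, delta = 12, sum = 151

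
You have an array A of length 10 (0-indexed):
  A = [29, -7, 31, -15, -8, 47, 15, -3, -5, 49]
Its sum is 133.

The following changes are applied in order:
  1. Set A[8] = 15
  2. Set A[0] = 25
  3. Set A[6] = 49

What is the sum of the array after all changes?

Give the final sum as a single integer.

Answer: 183

Derivation:
Initial sum: 133
Change 1: A[8] -5 -> 15, delta = 20, sum = 153
Change 2: A[0] 29 -> 25, delta = -4, sum = 149
Change 3: A[6] 15 -> 49, delta = 34, sum = 183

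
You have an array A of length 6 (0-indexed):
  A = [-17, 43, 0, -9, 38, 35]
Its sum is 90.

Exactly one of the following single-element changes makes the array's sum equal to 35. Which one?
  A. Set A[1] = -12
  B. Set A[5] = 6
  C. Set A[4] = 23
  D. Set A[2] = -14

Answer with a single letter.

Option A: A[1] 43->-12, delta=-55, new_sum=90+(-55)=35 <-- matches target
Option B: A[5] 35->6, delta=-29, new_sum=90+(-29)=61
Option C: A[4] 38->23, delta=-15, new_sum=90+(-15)=75
Option D: A[2] 0->-14, delta=-14, new_sum=90+(-14)=76

Answer: A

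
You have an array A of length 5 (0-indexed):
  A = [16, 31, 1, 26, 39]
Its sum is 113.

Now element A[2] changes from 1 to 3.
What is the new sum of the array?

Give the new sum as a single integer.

Old value at index 2: 1
New value at index 2: 3
Delta = 3 - 1 = 2
New sum = old_sum + delta = 113 + (2) = 115

Answer: 115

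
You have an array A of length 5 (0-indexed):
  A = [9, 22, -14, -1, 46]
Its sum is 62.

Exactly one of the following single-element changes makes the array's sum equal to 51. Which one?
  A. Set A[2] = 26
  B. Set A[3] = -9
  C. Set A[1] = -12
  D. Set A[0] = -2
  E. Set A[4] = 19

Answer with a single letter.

Answer: D

Derivation:
Option A: A[2] -14->26, delta=40, new_sum=62+(40)=102
Option B: A[3] -1->-9, delta=-8, new_sum=62+(-8)=54
Option C: A[1] 22->-12, delta=-34, new_sum=62+(-34)=28
Option D: A[0] 9->-2, delta=-11, new_sum=62+(-11)=51 <-- matches target
Option E: A[4] 46->19, delta=-27, new_sum=62+(-27)=35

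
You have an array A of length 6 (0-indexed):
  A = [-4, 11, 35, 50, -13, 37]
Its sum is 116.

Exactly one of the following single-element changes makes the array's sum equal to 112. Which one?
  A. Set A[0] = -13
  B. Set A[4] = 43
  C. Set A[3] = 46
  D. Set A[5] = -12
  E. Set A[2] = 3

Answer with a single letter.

Answer: C

Derivation:
Option A: A[0] -4->-13, delta=-9, new_sum=116+(-9)=107
Option B: A[4] -13->43, delta=56, new_sum=116+(56)=172
Option C: A[3] 50->46, delta=-4, new_sum=116+(-4)=112 <-- matches target
Option D: A[5] 37->-12, delta=-49, new_sum=116+(-49)=67
Option E: A[2] 35->3, delta=-32, new_sum=116+(-32)=84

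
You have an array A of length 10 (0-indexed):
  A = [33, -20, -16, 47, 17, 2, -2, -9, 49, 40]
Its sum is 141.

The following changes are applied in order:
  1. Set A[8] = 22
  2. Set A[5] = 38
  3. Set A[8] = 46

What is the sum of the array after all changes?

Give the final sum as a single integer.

Initial sum: 141
Change 1: A[8] 49 -> 22, delta = -27, sum = 114
Change 2: A[5] 2 -> 38, delta = 36, sum = 150
Change 3: A[8] 22 -> 46, delta = 24, sum = 174

Answer: 174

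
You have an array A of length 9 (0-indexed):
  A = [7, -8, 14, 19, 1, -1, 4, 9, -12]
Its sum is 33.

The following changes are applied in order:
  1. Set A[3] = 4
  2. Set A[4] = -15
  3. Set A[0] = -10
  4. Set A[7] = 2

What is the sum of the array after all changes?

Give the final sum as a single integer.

Initial sum: 33
Change 1: A[3] 19 -> 4, delta = -15, sum = 18
Change 2: A[4] 1 -> -15, delta = -16, sum = 2
Change 3: A[0] 7 -> -10, delta = -17, sum = -15
Change 4: A[7] 9 -> 2, delta = -7, sum = -22

Answer: -22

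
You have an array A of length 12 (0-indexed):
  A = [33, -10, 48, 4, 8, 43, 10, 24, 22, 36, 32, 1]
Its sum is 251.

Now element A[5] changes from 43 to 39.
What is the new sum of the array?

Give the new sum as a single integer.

Old value at index 5: 43
New value at index 5: 39
Delta = 39 - 43 = -4
New sum = old_sum + delta = 251 + (-4) = 247

Answer: 247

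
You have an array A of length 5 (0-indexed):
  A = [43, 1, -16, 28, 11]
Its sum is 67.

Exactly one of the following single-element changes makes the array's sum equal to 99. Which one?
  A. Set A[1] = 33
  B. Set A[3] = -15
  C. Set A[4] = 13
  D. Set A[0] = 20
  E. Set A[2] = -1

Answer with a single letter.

Answer: A

Derivation:
Option A: A[1] 1->33, delta=32, new_sum=67+(32)=99 <-- matches target
Option B: A[3] 28->-15, delta=-43, new_sum=67+(-43)=24
Option C: A[4] 11->13, delta=2, new_sum=67+(2)=69
Option D: A[0] 43->20, delta=-23, new_sum=67+(-23)=44
Option E: A[2] -16->-1, delta=15, new_sum=67+(15)=82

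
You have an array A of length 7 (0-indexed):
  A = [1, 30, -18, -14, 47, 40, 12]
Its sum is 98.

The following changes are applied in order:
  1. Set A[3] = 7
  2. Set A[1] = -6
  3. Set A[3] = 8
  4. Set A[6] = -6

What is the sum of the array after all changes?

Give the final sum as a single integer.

Answer: 66

Derivation:
Initial sum: 98
Change 1: A[3] -14 -> 7, delta = 21, sum = 119
Change 2: A[1] 30 -> -6, delta = -36, sum = 83
Change 3: A[3] 7 -> 8, delta = 1, sum = 84
Change 4: A[6] 12 -> -6, delta = -18, sum = 66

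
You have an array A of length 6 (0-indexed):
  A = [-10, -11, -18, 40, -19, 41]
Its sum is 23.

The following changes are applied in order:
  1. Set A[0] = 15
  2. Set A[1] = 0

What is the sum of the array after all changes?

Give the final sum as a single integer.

Answer: 59

Derivation:
Initial sum: 23
Change 1: A[0] -10 -> 15, delta = 25, sum = 48
Change 2: A[1] -11 -> 0, delta = 11, sum = 59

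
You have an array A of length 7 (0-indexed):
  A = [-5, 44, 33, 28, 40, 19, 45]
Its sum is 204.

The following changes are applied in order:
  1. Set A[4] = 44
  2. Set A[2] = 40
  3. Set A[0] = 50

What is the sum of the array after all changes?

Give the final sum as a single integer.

Initial sum: 204
Change 1: A[4] 40 -> 44, delta = 4, sum = 208
Change 2: A[2] 33 -> 40, delta = 7, sum = 215
Change 3: A[0] -5 -> 50, delta = 55, sum = 270

Answer: 270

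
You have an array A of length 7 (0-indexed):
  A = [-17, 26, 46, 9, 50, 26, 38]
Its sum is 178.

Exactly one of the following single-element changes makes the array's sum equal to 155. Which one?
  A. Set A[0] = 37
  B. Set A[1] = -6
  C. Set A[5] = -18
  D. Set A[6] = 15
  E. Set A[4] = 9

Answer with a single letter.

Answer: D

Derivation:
Option A: A[0] -17->37, delta=54, new_sum=178+(54)=232
Option B: A[1] 26->-6, delta=-32, new_sum=178+(-32)=146
Option C: A[5] 26->-18, delta=-44, new_sum=178+(-44)=134
Option D: A[6] 38->15, delta=-23, new_sum=178+(-23)=155 <-- matches target
Option E: A[4] 50->9, delta=-41, new_sum=178+(-41)=137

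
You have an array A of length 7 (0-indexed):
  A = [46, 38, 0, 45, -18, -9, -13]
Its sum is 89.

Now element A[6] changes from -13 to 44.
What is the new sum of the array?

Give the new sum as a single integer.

Answer: 146

Derivation:
Old value at index 6: -13
New value at index 6: 44
Delta = 44 - -13 = 57
New sum = old_sum + delta = 89 + (57) = 146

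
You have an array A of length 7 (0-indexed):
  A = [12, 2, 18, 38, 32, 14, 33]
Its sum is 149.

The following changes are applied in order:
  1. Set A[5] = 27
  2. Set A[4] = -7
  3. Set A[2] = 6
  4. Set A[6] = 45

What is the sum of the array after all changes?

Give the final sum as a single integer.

Answer: 123

Derivation:
Initial sum: 149
Change 1: A[5] 14 -> 27, delta = 13, sum = 162
Change 2: A[4] 32 -> -7, delta = -39, sum = 123
Change 3: A[2] 18 -> 6, delta = -12, sum = 111
Change 4: A[6] 33 -> 45, delta = 12, sum = 123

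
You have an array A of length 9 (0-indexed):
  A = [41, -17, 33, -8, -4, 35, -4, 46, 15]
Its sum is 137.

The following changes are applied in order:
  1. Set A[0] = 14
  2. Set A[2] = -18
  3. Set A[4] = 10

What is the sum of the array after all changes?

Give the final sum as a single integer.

Answer: 73

Derivation:
Initial sum: 137
Change 1: A[0] 41 -> 14, delta = -27, sum = 110
Change 2: A[2] 33 -> -18, delta = -51, sum = 59
Change 3: A[4] -4 -> 10, delta = 14, sum = 73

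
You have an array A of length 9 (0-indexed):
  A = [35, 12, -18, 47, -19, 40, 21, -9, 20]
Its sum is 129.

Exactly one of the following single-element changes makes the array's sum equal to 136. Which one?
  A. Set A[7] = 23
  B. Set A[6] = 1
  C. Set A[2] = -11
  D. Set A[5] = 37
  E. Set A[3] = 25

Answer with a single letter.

Option A: A[7] -9->23, delta=32, new_sum=129+(32)=161
Option B: A[6] 21->1, delta=-20, new_sum=129+(-20)=109
Option C: A[2] -18->-11, delta=7, new_sum=129+(7)=136 <-- matches target
Option D: A[5] 40->37, delta=-3, new_sum=129+(-3)=126
Option E: A[3] 47->25, delta=-22, new_sum=129+(-22)=107

Answer: C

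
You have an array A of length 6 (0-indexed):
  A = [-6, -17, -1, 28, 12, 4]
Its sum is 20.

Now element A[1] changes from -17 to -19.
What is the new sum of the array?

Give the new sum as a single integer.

Old value at index 1: -17
New value at index 1: -19
Delta = -19 - -17 = -2
New sum = old_sum + delta = 20 + (-2) = 18

Answer: 18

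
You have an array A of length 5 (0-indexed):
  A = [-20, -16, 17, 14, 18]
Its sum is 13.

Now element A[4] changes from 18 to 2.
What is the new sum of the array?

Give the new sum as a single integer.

Answer: -3

Derivation:
Old value at index 4: 18
New value at index 4: 2
Delta = 2 - 18 = -16
New sum = old_sum + delta = 13 + (-16) = -3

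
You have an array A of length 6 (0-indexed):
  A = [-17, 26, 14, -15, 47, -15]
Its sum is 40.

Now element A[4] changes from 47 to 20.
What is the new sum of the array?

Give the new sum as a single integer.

Answer: 13

Derivation:
Old value at index 4: 47
New value at index 4: 20
Delta = 20 - 47 = -27
New sum = old_sum + delta = 40 + (-27) = 13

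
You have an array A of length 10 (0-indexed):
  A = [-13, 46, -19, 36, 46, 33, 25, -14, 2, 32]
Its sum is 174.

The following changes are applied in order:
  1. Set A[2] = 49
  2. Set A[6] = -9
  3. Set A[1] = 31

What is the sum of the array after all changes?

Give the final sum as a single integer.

Initial sum: 174
Change 1: A[2] -19 -> 49, delta = 68, sum = 242
Change 2: A[6] 25 -> -9, delta = -34, sum = 208
Change 3: A[1] 46 -> 31, delta = -15, sum = 193

Answer: 193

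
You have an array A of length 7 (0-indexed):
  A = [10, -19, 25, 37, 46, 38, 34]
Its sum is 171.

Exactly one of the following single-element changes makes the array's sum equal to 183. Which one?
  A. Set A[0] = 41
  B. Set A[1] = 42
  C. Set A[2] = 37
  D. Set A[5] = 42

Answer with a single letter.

Option A: A[0] 10->41, delta=31, new_sum=171+(31)=202
Option B: A[1] -19->42, delta=61, new_sum=171+(61)=232
Option C: A[2] 25->37, delta=12, new_sum=171+(12)=183 <-- matches target
Option D: A[5] 38->42, delta=4, new_sum=171+(4)=175

Answer: C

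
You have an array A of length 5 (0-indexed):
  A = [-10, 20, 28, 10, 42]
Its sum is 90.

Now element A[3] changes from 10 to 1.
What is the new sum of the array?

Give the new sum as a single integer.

Old value at index 3: 10
New value at index 3: 1
Delta = 1 - 10 = -9
New sum = old_sum + delta = 90 + (-9) = 81

Answer: 81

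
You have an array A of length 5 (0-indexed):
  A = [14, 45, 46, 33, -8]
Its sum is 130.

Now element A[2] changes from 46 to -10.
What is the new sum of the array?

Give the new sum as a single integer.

Old value at index 2: 46
New value at index 2: -10
Delta = -10 - 46 = -56
New sum = old_sum + delta = 130 + (-56) = 74

Answer: 74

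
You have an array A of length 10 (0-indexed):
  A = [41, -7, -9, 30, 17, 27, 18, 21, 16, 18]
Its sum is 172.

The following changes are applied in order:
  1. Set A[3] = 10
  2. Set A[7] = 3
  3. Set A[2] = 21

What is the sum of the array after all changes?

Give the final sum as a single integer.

Answer: 164

Derivation:
Initial sum: 172
Change 1: A[3] 30 -> 10, delta = -20, sum = 152
Change 2: A[7] 21 -> 3, delta = -18, sum = 134
Change 3: A[2] -9 -> 21, delta = 30, sum = 164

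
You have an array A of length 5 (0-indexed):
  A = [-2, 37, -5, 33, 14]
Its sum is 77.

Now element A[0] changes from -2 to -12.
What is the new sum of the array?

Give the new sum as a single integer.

Old value at index 0: -2
New value at index 0: -12
Delta = -12 - -2 = -10
New sum = old_sum + delta = 77 + (-10) = 67

Answer: 67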